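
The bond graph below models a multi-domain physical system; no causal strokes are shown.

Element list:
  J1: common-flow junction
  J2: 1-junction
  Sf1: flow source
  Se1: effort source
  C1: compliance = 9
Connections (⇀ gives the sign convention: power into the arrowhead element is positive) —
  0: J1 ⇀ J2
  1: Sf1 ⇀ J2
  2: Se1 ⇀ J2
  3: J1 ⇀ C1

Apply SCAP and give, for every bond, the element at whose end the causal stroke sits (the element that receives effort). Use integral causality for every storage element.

#1 stroke at Sf1  (Sf1 fixes flow; stroke at Sf1)
#2 stroke at J2  (source Se1 imposes e)
#0 stroke at J2  (J2: bond 1 brought flow, rest push out)
#3 stroke at J1  (1-jn J1 has f-setter on 0)

β0 →J2
β1 →Sf1
β2 →J2
β3 →J1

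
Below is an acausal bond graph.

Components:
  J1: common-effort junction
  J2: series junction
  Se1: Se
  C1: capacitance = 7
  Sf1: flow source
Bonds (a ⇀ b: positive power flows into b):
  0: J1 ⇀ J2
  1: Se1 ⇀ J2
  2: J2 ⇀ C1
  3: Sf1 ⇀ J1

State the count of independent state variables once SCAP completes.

1  (C1 all integral)

β1 stroke at J2  (source Se1 imposes e)
β3 stroke at Sf1  (Sf1 fixes flow; stroke at Sf1)
β0 stroke at J1  (J1 needs exactly one e-in)
β2 stroke at J2  (J2 flow already set via bond 0)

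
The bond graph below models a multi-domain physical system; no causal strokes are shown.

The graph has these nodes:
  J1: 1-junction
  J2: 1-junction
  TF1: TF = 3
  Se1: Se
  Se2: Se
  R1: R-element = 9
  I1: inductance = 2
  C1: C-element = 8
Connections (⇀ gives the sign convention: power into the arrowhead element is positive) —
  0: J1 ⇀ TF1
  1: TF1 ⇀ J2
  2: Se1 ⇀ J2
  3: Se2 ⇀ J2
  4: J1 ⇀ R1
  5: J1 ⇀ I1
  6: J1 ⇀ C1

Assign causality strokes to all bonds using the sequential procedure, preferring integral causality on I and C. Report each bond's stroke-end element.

β0 |J1
β1 |TF1
β2 |J2
β3 |J2
β4 |J1
β5 |I1
β6 |J1

β2 |J2  (source Se1 imposes e)
β3 |J2  (source Se2 imposes e)
β1 |TF1  (closing 1-jn rule on J2)
β0 |J1  (through TF1, causality passes straight; one stroke at TF1)
β5 |I1  (prefer integral on I1)
β4 |J1  (1-jn J1 has f-setter on 5)
β6 |J1  (J1 flow already set via bond 5)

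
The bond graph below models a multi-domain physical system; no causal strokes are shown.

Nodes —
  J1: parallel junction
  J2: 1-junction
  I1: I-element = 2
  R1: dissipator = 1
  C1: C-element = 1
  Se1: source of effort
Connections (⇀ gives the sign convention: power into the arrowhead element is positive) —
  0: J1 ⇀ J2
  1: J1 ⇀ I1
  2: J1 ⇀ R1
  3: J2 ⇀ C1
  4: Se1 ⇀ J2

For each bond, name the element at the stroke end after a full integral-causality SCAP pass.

β0 stroke→J1
β1 stroke→I1
β2 stroke→R1
β3 stroke→J2
β4 stroke→J2

#4 →J2  (Se1 fixes effort; stroke away)
#1 →I1  (prefer integral on I1)
#3 →J2  (C1 outputs effort q/C1)
#0 →J1  (J2: last free bond brings flow in)
#2 →R1  (J1: bond 0 brought effort, rest push out)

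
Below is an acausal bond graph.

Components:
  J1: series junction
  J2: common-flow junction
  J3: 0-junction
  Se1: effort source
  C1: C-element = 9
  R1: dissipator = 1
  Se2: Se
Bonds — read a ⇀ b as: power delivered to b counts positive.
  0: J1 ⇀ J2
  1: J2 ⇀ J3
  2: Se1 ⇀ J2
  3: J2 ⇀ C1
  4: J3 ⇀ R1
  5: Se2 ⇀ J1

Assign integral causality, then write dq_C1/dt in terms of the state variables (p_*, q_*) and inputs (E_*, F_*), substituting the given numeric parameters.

dq_C1/dt = E_Se1 + E_Se2 - q_C1/9

bond 2 stroke at J2  (Se1 (Se) sets effort on bond)
bond 5 stroke at J1  (Se2 (Se) sets effort on bond)
bond 0 stroke at J2  (J1: last free bond brings flow in)
bond 3 stroke at J2  (prefer integral on C1)
bond 1 stroke at J3  (closing 1-jn rule on J2)
bond 4 stroke at R1  (J3: bond 1 brought effort, rest push out)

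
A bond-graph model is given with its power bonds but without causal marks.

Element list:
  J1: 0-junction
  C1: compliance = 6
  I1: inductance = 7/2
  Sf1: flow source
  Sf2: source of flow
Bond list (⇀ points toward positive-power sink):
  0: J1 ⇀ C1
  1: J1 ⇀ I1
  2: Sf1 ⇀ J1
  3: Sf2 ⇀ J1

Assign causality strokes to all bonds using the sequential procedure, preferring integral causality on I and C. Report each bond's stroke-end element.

b0 →J1
b1 →I1
b2 →Sf1
b3 →Sf2

b2 stroke at Sf1  (source Sf1 imposes f)
b3 stroke at Sf2  (source Sf2 imposes f)
b0 stroke at J1  (C1 integral (e out))
b1 stroke at I1  (common-e at J1 fixed by 0)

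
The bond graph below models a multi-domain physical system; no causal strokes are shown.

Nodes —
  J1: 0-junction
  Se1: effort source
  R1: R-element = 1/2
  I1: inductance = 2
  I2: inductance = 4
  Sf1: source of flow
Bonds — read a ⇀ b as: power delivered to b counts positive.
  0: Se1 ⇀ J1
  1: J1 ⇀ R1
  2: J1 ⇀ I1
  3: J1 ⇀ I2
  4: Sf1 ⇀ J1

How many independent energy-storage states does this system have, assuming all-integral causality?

2  (I1, I2 all integral)

b0 |J1  (Se1: effort source, stroke at far end)
b4 |Sf1  (source Sf1 imposes f)
b1 |R1  (0-jn J1 has e-setter on 0)
b2 |I1  (0-jn J1 has e-setter on 0)
b3 |I2  (common-e at J1 fixed by 0)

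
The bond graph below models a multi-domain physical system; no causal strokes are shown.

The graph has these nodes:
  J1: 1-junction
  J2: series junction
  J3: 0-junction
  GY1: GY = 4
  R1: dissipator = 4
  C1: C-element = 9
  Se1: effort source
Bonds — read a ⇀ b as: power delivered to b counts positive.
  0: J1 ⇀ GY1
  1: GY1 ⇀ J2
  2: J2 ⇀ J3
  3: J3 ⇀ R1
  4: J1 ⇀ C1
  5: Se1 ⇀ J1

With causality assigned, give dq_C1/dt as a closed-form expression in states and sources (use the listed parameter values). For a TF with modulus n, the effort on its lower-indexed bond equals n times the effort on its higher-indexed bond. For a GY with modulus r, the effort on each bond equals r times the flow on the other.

bond 5 stroke at J1  (Se1 (Se) sets effort on bond)
bond 4 stroke at J1  (C1 outputs effort q/C1)
bond 0 stroke at GY1  (only one flow-in slot at J1)
bond 1 stroke at GY1  (through GY1, causality inverts; strokes same side of GY1)
bond 2 stroke at J2  (J2 flow already set via bond 1)
bond 3 stroke at J3  (J3: last free bond brings effort in)

dq_C1/dt = E_Se1/4 - q_C1/36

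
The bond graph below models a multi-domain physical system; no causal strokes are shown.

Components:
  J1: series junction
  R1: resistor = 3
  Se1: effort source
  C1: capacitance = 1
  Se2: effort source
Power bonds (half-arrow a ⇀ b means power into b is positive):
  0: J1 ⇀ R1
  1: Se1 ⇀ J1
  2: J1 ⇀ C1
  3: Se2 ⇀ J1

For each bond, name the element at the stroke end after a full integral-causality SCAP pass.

#0 stroke at R1
#1 stroke at J1
#2 stroke at J1
#3 stroke at J1

β1 →J1  (source Se1 imposes e)
β3 →J1  (Se2 (Se) sets effort on bond)
β2 →J1  (C1: C, integral causality)
β0 →R1  (J1 needs exactly one f-in)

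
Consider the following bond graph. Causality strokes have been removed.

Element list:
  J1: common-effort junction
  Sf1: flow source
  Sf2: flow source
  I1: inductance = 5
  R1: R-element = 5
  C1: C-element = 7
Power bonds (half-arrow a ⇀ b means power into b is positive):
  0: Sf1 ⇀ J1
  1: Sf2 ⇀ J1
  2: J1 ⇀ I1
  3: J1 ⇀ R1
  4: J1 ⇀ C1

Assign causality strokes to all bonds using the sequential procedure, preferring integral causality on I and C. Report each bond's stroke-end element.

#0 stroke at Sf1
#1 stroke at Sf2
#2 stroke at I1
#3 stroke at R1
#4 stroke at J1

b0 stroke at Sf1  (Sf1 fixes flow; stroke at Sf1)
b1 stroke at Sf2  (Sf2 fixes flow; stroke at Sf2)
b2 stroke at I1  (I1: I, integral causality)
b4 stroke at J1  (C1 integral (e out))
b3 stroke at R1  (J1: bond 4 brought effort, rest push out)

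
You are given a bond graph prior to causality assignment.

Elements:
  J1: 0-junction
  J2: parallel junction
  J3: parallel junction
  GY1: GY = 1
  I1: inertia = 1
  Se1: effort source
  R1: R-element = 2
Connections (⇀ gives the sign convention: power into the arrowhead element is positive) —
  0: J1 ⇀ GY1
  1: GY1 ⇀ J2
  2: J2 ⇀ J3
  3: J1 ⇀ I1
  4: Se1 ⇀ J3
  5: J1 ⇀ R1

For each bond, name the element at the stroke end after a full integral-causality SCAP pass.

bond 0 stroke→GY1
bond 1 stroke→GY1
bond 2 stroke→J2
bond 3 stroke→I1
bond 4 stroke→J3
bond 5 stroke→J1

#4 stroke at J3  (Se1: effort source, stroke at far end)
#2 stroke at J2  (common-e at J3 fixed by 4)
#1 stroke at GY1  (J2 effort already set via bond 2)
#0 stroke at GY1  (through GY1, causality inverts; strokes same side of GY1)
#3 stroke at I1  (I1: I, integral causality)
#5 stroke at J1  (closing 0-jn rule on J1)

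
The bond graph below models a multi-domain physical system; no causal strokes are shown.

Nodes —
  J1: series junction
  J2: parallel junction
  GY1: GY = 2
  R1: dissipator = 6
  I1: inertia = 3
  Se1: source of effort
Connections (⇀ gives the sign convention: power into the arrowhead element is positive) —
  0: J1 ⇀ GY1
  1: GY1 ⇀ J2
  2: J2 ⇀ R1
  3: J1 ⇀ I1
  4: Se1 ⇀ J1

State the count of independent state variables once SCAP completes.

1  (I1 all integral)

#4 stroke at J1  (Se1: effort source, stroke at far end)
#3 stroke at I1  (I1: I, integral causality)
#0 stroke at J1  (1-jn J1 has f-setter on 3)
#1 stroke at J2  (GY GY1: same side as bond 0)
#2 stroke at R1  (J2: bond 1 brought effort, rest push out)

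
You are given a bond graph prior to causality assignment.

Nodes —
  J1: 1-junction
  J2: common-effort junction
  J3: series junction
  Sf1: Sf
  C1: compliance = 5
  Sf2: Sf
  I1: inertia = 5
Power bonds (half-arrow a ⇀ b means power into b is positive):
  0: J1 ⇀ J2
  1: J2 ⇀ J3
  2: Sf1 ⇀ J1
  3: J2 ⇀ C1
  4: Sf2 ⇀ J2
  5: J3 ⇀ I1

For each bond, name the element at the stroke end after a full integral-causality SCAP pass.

b0 stroke→J1
b1 stroke→J3
b2 stroke→Sf1
b3 stroke→J2
b4 stroke→Sf2
b5 stroke→I1

b2 |Sf1  (Sf1: flow source, stroke at near end)
b4 |Sf2  (source Sf2 imposes f)
b0 |J1  (common-f at J1 fixed by 2)
b3 |J2  (C1: C, integral causality)
b1 |J3  (common-e at J2 fixed by 3)
b5 |I1  (only one flow-in slot at J3)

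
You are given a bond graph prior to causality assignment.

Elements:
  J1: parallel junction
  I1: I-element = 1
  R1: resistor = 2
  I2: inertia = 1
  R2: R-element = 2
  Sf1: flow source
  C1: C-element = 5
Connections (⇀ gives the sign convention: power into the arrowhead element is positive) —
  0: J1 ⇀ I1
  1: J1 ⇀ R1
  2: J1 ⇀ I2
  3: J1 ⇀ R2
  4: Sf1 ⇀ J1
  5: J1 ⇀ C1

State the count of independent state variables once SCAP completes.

3  (C1, I1, I2 all integral)

b4 stroke at Sf1  (Sf1 fixes flow; stroke at Sf1)
b0 stroke at I1  (I1 integral (f out))
b2 stroke at I2  (I2 integral (f out))
b5 stroke at J1  (prefer integral on C1)
b1 stroke at R1  (0-jn J1 has e-setter on 5)
b3 stroke at R2  (J1: bond 5 brought effort, rest push out)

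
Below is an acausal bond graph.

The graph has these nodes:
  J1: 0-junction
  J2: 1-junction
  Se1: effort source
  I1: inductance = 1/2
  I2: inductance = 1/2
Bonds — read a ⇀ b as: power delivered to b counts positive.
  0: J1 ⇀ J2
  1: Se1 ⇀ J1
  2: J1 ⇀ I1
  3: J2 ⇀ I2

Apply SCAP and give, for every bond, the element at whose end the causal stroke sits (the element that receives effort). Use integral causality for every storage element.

b0 stroke at J2
b1 stroke at J1
b2 stroke at I1
b3 stroke at I2

β1 |J1  (Se1 fixes effort; stroke away)
β0 |J2  (common-e at J1 fixed by 1)
β2 |I1  (common-e at J1 fixed by 1)
β3 |I2  (closing 1-jn rule on J2)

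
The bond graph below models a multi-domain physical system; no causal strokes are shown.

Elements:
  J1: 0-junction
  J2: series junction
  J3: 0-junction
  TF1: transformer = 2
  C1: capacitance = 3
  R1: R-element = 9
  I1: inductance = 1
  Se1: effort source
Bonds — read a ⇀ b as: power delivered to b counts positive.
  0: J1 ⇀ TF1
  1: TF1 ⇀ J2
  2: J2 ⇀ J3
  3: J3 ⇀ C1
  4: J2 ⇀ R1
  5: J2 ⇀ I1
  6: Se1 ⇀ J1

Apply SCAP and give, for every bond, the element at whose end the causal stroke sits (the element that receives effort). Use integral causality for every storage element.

#0 →TF1
#1 →J2
#2 →J2
#3 →J3
#4 →J2
#5 →I1
#6 →J1

#6 |J1  (source Se1 imposes e)
#0 |TF1  (common-e at J1 fixed by 6)
#1 |J2  (TF TF1: opposite of bond 0)
#3 |J3  (C1: C, integral causality)
#2 |J2  (J3 effort already set via bond 3)
#5 |I1  (I1 outputs flow p/I1)
#4 |J2  (common-f at J2 fixed by 5)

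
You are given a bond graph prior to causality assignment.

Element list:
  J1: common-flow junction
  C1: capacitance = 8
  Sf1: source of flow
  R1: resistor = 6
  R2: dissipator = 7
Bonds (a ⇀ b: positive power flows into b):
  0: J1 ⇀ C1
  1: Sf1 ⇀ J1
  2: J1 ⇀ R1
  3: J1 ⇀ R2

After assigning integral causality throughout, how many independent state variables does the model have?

1  (C1 all integral)

bond 1 |Sf1  (source Sf1 imposes f)
bond 0 |J1  (J1 flow already set via bond 1)
bond 2 |J1  (J1: bond 1 brought flow, rest push out)
bond 3 |J1  (common-f at J1 fixed by 1)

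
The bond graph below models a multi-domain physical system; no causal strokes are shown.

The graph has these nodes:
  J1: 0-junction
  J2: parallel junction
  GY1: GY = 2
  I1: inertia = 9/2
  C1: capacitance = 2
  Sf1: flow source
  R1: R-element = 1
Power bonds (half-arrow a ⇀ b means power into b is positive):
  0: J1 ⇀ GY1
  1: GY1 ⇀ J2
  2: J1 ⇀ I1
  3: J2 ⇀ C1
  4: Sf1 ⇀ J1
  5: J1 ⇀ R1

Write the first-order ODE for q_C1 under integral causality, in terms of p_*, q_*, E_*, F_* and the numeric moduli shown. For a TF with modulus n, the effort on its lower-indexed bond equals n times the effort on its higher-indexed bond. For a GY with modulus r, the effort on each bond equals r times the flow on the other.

dq_C1/dt = F_Sf1/2 - p_I1/9 - q_C1/8

bond 4 stroke at Sf1  (Sf1 fixes flow; stroke at Sf1)
bond 2 stroke at I1  (I1: I, integral causality)
bond 3 stroke at J2  (prefer integral on C1)
bond 1 stroke at GY1  (0-jn J2 has e-setter on 3)
bond 0 stroke at GY1  (GY GY1: same side as bond 1)
bond 5 stroke at J1  (J1 needs exactly one e-in)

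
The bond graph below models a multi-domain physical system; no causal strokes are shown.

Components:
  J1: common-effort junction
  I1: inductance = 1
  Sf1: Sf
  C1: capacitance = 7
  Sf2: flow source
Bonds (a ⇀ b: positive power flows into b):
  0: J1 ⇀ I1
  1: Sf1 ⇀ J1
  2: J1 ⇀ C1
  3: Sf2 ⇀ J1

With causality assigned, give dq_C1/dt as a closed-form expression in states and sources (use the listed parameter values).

b1 |Sf1  (source Sf1 imposes f)
b3 |Sf2  (Sf2: flow source, stroke at near end)
b0 |I1  (I1 integral (f out))
b2 |J1  (only one effort-in slot at J1)

dq_C1/dt = F_Sf1 + F_Sf2 - p_I1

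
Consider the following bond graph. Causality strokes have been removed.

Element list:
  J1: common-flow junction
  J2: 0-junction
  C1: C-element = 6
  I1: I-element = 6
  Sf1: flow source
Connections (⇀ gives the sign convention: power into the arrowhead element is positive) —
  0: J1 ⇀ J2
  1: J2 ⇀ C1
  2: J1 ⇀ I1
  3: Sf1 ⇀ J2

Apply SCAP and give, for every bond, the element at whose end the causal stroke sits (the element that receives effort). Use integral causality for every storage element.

β3 stroke at Sf1  (Sf1 (Sf) sets flow on bond)
β1 stroke at J2  (C1 outputs effort q/C1)
β0 stroke at J1  (J2: bond 1 brought effort, rest push out)
β2 stroke at I1  (J1 needs exactly one f-in)

#0 stroke→J1
#1 stroke→J2
#2 stroke→I1
#3 stroke→Sf1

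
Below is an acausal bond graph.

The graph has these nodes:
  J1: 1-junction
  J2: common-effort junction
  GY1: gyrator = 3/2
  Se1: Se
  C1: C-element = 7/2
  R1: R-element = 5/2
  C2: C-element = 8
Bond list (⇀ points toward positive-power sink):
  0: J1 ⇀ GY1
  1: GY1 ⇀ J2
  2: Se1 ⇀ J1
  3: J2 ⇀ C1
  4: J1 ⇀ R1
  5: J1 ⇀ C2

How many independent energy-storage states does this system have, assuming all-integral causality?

bond 2 stroke→J1  (Se1 (Se) sets effort on bond)
bond 3 stroke→J2  (C1 outputs effort q/C1)
bond 1 stroke→GY1  (J2: bond 3 brought effort, rest push out)
bond 0 stroke→GY1  (through GY1, causality inverts; strokes same side of GY1)
bond 4 stroke→J1  (J1 flow already set via bond 0)
bond 5 stroke→J1  (common-f at J1 fixed by 0)

2  (C1, C2 all integral)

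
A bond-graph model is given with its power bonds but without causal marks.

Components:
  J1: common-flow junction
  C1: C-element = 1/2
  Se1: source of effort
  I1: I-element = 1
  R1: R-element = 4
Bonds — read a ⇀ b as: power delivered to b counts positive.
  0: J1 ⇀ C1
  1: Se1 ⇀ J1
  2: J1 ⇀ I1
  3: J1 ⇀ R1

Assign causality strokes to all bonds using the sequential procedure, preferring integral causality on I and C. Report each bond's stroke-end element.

b1 stroke at J1  (Se1: effort source, stroke at far end)
b0 stroke at J1  (prefer integral on C1)
b2 stroke at I1  (I1 integral (f out))
b3 stroke at J1  (J1 flow already set via bond 2)

b0 |J1
b1 |J1
b2 |I1
b3 |J1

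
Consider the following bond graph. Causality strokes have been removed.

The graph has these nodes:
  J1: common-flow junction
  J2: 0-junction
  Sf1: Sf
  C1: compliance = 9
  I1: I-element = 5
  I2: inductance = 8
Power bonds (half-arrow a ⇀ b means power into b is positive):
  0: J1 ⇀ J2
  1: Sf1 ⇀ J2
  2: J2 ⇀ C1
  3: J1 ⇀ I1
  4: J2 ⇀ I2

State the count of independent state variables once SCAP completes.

β1 |Sf1  (Sf1 fixes flow; stroke at Sf1)
β2 |J2  (C1 outputs effort q/C1)
β0 |J1  (common-e at J2 fixed by 2)
β4 |I2  (J2 effort already set via bond 2)
β3 |I1  (closing 1-jn rule on J1)

3  (C1, I1, I2 all integral)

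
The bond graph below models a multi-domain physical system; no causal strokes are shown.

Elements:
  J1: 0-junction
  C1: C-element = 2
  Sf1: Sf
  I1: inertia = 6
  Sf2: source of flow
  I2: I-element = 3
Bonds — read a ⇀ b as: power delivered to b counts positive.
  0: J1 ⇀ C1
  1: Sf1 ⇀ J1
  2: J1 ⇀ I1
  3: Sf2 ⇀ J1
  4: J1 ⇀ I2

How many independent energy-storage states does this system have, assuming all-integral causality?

3  (C1, I1, I2 all integral)

b1 →Sf1  (Sf1 (Sf) sets flow on bond)
b3 →Sf2  (source Sf2 imposes f)
b0 →J1  (prefer integral on C1)
b2 →I1  (J1: bond 0 brought effort, rest push out)
b4 →I2  (0-jn J1 has e-setter on 0)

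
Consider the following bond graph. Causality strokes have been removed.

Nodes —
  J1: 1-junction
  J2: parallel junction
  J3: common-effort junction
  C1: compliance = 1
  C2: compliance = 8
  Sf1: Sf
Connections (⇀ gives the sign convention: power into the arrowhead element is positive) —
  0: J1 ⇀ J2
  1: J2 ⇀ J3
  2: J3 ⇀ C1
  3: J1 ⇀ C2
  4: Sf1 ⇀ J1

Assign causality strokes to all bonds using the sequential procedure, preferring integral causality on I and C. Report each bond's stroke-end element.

b4 stroke at Sf1  (Sf1 (Sf) sets flow on bond)
b0 stroke at J1  (common-f at J1 fixed by 4)
b3 stroke at J1  (J1 flow already set via bond 4)
b1 stroke at J2  (only one effort-in slot at J2)
b2 stroke at J3  (only one effort-in slot at J3)

b0 stroke at J1
b1 stroke at J2
b2 stroke at J3
b3 stroke at J1
b4 stroke at Sf1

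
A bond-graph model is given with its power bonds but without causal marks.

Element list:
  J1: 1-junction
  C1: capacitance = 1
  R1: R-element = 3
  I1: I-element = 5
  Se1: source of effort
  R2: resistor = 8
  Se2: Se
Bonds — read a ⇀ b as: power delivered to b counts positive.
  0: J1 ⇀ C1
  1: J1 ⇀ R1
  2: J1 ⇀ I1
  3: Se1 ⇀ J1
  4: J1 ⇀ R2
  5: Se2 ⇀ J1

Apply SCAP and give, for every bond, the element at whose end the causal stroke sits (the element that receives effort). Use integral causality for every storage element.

#0 stroke at J1
#1 stroke at J1
#2 stroke at I1
#3 stroke at J1
#4 stroke at J1
#5 stroke at J1

b3 stroke at J1  (Se1 fixes effort; stroke away)
b5 stroke at J1  (Se2: effort source, stroke at far end)
b0 stroke at J1  (C1: C, integral causality)
b2 stroke at I1  (I1 outputs flow p/I1)
b1 stroke at J1  (J1 flow already set via bond 2)
b4 stroke at J1  (J1: bond 2 brought flow, rest push out)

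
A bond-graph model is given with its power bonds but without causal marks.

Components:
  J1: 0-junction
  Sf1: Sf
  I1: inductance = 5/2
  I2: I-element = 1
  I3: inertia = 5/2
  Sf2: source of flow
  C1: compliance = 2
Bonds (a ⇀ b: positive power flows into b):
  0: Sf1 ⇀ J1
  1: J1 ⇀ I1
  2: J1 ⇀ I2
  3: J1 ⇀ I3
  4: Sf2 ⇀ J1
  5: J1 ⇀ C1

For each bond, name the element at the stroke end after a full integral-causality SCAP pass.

β0 stroke→Sf1
β1 stroke→I1
β2 stroke→I2
β3 stroke→I3
β4 stroke→Sf2
β5 stroke→J1

bond 0 stroke→Sf1  (Sf1 (Sf) sets flow on bond)
bond 4 stroke→Sf2  (Sf2: flow source, stroke at near end)
bond 1 stroke→I1  (I1 outputs flow p/I1)
bond 2 stroke→I2  (prefer integral on I2)
bond 3 stroke→I3  (prefer integral on I3)
bond 5 stroke→J1  (closing 0-jn rule on J1)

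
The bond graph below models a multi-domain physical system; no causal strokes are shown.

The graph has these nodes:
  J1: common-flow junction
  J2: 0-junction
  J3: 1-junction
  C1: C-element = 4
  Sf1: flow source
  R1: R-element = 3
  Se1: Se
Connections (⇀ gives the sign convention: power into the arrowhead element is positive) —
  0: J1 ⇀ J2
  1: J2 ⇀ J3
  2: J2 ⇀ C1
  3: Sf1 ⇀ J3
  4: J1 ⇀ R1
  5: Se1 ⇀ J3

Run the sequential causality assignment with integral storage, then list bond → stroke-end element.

#0 →J1
#1 →J3
#2 →J2
#3 →Sf1
#4 →R1
#5 →J3

#3 →Sf1  (Sf1 fixes flow; stroke at Sf1)
#5 →J3  (Se1 fixes effort; stroke away)
#1 →J3  (common-f at J3 fixed by 3)
#2 →J2  (C1 integral (e out))
#0 →J1  (common-e at J2 fixed by 2)
#4 →R1  (only one flow-in slot at J1)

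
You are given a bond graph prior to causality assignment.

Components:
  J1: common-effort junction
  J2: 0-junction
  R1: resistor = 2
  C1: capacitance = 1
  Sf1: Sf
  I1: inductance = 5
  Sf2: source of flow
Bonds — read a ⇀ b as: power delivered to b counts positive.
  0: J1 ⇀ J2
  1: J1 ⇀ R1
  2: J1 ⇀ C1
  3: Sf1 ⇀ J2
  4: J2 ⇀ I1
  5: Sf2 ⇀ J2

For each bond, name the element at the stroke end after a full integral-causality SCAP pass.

#3 |Sf1  (source Sf1 imposes f)
#5 |Sf2  (Sf2: flow source, stroke at near end)
#2 |J1  (C1: C, integral causality)
#0 |J2  (common-e at J1 fixed by 2)
#1 |R1  (J1: bond 2 brought effort, rest push out)
#4 |I1  (common-e at J2 fixed by 0)

#0 →J2
#1 →R1
#2 →J1
#3 →Sf1
#4 →I1
#5 →Sf2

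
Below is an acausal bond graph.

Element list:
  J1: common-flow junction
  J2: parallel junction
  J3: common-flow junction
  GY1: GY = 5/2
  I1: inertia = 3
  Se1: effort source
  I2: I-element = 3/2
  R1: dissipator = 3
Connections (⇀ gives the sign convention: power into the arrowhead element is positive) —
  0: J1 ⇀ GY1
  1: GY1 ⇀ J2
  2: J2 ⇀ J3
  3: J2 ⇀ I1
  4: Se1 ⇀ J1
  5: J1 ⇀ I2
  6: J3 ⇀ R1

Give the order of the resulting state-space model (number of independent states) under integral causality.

2  (I1, I2 all integral)

β4 stroke at J1  (Se1 (Se) sets effort on bond)
β3 stroke at I1  (I1 outputs flow p/I1)
β5 stroke at I2  (I2: I, integral causality)
β0 stroke at J1  (J1 flow already set via bond 5)
β1 stroke at J2  (through GY1, causality inverts; strokes same side of GY1)
β2 stroke at J3  (0-jn J2 has e-setter on 1)
β6 stroke at R1  (only one flow-in slot at J3)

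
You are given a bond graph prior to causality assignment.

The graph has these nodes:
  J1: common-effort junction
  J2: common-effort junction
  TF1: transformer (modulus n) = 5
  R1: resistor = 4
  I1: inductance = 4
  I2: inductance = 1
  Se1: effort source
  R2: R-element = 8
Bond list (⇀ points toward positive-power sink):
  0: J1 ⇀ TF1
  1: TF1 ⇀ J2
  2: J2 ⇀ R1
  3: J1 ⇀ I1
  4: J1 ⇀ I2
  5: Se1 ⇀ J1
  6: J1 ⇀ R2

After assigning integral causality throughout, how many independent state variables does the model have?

2  (I1, I2 all integral)

bond 5 stroke at J1  (Se1: effort source, stroke at far end)
bond 0 stroke at TF1  (common-e at J1 fixed by 5)
bond 3 stroke at I1  (J1: bond 5 brought effort, rest push out)
bond 4 stroke at I2  (0-jn J1 has e-setter on 5)
bond 6 stroke at R2  (0-jn J1 has e-setter on 5)
bond 1 stroke at J2  (TF1 one-in-one-out from 0)
bond 2 stroke at R1  (0-jn J2 has e-setter on 1)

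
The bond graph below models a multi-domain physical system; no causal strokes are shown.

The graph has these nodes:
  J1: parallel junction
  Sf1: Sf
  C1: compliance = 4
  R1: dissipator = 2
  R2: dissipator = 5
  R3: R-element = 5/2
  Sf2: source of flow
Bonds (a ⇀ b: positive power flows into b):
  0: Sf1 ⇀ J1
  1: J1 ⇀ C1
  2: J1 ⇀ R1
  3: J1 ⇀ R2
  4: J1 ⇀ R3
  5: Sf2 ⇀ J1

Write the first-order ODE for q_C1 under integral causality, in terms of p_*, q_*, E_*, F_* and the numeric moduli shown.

dq_C1/dt = F_Sf1 + F_Sf2 - 11*q_C1/40

#0 stroke→Sf1  (source Sf1 imposes f)
#5 stroke→Sf2  (source Sf2 imposes f)
#1 stroke→J1  (C1 integral (e out))
#2 stroke→R1  (common-e at J1 fixed by 1)
#3 stroke→R2  (0-jn J1 has e-setter on 1)
#4 stroke→R3  (J1 effort already set via bond 1)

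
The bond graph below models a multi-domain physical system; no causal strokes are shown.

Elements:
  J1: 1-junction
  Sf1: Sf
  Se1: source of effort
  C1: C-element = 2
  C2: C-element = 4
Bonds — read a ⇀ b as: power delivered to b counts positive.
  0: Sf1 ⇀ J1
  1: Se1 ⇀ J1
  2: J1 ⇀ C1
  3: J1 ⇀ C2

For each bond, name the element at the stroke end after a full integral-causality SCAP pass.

b0 stroke→Sf1  (Sf1 fixes flow; stroke at Sf1)
b1 stroke→J1  (Se1: effort source, stroke at far end)
b2 stroke→J1  (J1 flow already set via bond 0)
b3 stroke→J1  (J1 flow already set via bond 0)

β0 →Sf1
β1 →J1
β2 →J1
β3 →J1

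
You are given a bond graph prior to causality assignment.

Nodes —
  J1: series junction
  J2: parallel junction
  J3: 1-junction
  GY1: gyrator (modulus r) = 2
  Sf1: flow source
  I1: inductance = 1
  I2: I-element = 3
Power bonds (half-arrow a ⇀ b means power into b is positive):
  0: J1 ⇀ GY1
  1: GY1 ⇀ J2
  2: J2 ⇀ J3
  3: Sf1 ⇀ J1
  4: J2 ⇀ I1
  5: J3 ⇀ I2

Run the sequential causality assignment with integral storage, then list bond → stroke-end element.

#3 |Sf1  (Sf1: flow source, stroke at near end)
#0 |J1  (common-f at J1 fixed by 3)
#1 |J2  (through GY1, causality inverts; strokes same side of GY1)
#2 |J3  (J2 effort already set via bond 1)
#4 |I1  (J2: bond 1 brought effort, rest push out)
#5 |I2  (J3: last free bond brings flow in)

#0 →J1
#1 →J2
#2 →J3
#3 →Sf1
#4 →I1
#5 →I2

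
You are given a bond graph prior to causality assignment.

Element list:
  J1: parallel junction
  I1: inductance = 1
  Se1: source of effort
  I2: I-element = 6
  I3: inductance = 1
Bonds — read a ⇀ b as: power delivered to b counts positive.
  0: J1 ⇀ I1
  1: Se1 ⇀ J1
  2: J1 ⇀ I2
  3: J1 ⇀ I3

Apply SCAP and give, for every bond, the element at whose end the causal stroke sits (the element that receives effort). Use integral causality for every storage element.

β1 stroke→J1  (Se1 (Se) sets effort on bond)
β0 stroke→I1  (J1: bond 1 brought effort, rest push out)
β2 stroke→I2  (0-jn J1 has e-setter on 1)
β3 stroke→I3  (J1: bond 1 brought effort, rest push out)

bond 0 |I1
bond 1 |J1
bond 2 |I2
bond 3 |I3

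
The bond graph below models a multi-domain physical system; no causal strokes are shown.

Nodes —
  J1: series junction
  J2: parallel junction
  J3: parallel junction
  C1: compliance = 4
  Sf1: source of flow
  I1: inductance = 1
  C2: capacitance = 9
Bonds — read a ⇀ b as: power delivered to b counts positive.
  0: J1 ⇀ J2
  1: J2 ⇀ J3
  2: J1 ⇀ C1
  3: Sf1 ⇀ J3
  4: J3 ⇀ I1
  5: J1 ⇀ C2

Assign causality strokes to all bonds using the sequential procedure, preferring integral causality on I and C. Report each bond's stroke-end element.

bond 3 stroke→Sf1  (Sf1: flow source, stroke at near end)
bond 2 stroke→J1  (C1: C, integral causality)
bond 4 stroke→I1  (I1 outputs flow p/I1)
bond 1 stroke→J3  (only one effort-in slot at J3)
bond 0 stroke→J2  (only one effort-in slot at J2)
bond 5 stroke→J1  (common-f at J1 fixed by 0)

b0 |J2
b1 |J3
b2 |J1
b3 |Sf1
b4 |I1
b5 |J1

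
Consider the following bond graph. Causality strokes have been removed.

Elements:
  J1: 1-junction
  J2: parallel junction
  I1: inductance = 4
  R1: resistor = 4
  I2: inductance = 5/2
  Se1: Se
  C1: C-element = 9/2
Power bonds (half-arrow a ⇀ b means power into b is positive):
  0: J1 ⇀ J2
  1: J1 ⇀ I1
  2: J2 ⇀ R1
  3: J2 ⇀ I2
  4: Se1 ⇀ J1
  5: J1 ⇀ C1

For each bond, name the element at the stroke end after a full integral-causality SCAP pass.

β4 stroke at J1  (Se1 fixes effort; stroke away)
β1 stroke at I1  (I1 outputs flow p/I1)
β0 stroke at J1  (J1: bond 1 brought flow, rest push out)
β5 stroke at J1  (J1 flow already set via bond 1)
β3 stroke at I2  (prefer integral on I2)
β2 stroke at J2  (only one effort-in slot at J2)

#0 stroke at J1
#1 stroke at I1
#2 stroke at J2
#3 stroke at I2
#4 stroke at J1
#5 stroke at J1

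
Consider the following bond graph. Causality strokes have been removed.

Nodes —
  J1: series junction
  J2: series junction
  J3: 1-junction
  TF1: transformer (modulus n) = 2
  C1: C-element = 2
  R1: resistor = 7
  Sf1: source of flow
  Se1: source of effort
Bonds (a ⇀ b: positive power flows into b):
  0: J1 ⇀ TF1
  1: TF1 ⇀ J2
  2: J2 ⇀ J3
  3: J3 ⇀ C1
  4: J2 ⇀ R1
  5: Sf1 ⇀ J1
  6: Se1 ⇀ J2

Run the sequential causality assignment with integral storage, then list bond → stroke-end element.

bond 5 stroke at Sf1  (source Sf1 imposes f)
bond 6 stroke at J2  (Se1 (Se) sets effort on bond)
bond 0 stroke at J1  (J1 flow already set via bond 5)
bond 1 stroke at TF1  (through TF1, causality passes straight; one stroke at TF1)
bond 2 stroke at J2  (common-f at J2 fixed by 1)
bond 4 stroke at J2  (common-f at J2 fixed by 1)
bond 3 stroke at J3  (J3: bond 2 brought flow, rest push out)

β0 →J1
β1 →TF1
β2 →J2
β3 →J3
β4 →J2
β5 →Sf1
β6 →J2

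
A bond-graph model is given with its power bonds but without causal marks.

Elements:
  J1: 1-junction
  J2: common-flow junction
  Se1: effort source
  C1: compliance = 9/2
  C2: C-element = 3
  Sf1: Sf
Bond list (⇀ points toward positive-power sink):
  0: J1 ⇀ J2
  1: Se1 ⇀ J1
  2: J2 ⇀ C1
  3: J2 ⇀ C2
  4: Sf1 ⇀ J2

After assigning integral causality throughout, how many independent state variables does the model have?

2  (C1, C2 all integral)

bond 1 stroke at J1  (Se1 fixes effort; stroke away)
bond 4 stroke at Sf1  (Sf1 fixes flow; stroke at Sf1)
bond 0 stroke at J2  (J1: last free bond brings flow in)
bond 2 stroke at J2  (J2: bond 4 brought flow, rest push out)
bond 3 stroke at J2  (common-f at J2 fixed by 4)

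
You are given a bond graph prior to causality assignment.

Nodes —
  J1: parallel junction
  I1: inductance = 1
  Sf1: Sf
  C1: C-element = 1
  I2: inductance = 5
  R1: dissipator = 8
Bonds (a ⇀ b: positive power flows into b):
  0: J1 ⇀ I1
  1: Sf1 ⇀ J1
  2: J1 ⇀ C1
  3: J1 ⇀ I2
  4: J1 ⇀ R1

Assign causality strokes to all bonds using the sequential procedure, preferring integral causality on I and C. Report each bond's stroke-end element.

bond 1 →Sf1  (Sf1 fixes flow; stroke at Sf1)
bond 0 →I1  (I1: I, integral causality)
bond 2 →J1  (C1 integral (e out))
bond 3 →I2  (J1: bond 2 brought effort, rest push out)
bond 4 →R1  (0-jn J1 has e-setter on 2)

#0 →I1
#1 →Sf1
#2 →J1
#3 →I2
#4 →R1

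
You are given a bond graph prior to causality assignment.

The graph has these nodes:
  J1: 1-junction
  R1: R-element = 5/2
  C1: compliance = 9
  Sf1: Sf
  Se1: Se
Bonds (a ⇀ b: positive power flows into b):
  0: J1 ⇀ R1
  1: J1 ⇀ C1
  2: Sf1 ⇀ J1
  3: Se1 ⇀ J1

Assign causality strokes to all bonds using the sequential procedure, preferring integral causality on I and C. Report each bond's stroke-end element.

#0 |J1
#1 |J1
#2 |Sf1
#3 |J1

β2 |Sf1  (Sf1: flow source, stroke at near end)
β3 |J1  (Se1: effort source, stroke at far end)
β0 |J1  (J1: bond 2 brought flow, rest push out)
β1 |J1  (J1 flow already set via bond 2)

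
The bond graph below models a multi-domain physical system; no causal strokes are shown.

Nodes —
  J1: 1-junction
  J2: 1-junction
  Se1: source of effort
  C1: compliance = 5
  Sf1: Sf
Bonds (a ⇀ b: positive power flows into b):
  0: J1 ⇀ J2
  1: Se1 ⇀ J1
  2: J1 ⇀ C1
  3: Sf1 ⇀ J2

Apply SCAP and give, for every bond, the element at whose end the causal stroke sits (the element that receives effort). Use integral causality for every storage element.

b1 |J1  (Se1 (Se) sets effort on bond)
b3 |Sf1  (Sf1: flow source, stroke at near end)
b0 |J2  (J2 flow already set via bond 3)
b2 |J1  (J1: bond 0 brought flow, rest push out)

b0 |J2
b1 |J1
b2 |J1
b3 |Sf1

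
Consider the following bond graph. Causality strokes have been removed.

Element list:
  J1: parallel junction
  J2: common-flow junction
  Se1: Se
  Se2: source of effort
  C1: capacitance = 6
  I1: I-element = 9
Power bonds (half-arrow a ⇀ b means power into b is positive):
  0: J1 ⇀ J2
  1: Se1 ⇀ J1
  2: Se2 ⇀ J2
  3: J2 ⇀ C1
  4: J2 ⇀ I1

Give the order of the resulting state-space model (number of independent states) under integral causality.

2  (C1, I1 all integral)

b1 →J1  (Se1 (Se) sets effort on bond)
b2 →J2  (Se2: effort source, stroke at far end)
b0 →J2  (J1: bond 1 brought effort, rest push out)
b3 →J2  (C1 integral (e out))
b4 →I1  (J2 needs exactly one f-in)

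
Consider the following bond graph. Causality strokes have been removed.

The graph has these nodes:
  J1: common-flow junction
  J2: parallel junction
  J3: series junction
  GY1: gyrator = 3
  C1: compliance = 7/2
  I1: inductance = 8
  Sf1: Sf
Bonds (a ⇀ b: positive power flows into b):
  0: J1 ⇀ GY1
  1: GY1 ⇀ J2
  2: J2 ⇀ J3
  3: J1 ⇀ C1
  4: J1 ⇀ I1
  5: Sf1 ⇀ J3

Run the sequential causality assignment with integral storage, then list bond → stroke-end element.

b0 →J1
b1 →J2
b2 →J3
b3 →J1
b4 →I1
b5 →Sf1

bond 5 |Sf1  (Sf1 fixes flow; stroke at Sf1)
bond 2 |J3  (J3 flow already set via bond 5)
bond 1 |J2  (only one effort-in slot at J2)
bond 0 |J1  (GY1: gyrator matches bond 1)
bond 3 |J1  (C1 outputs effort q/C1)
bond 4 |I1  (J1 needs exactly one f-in)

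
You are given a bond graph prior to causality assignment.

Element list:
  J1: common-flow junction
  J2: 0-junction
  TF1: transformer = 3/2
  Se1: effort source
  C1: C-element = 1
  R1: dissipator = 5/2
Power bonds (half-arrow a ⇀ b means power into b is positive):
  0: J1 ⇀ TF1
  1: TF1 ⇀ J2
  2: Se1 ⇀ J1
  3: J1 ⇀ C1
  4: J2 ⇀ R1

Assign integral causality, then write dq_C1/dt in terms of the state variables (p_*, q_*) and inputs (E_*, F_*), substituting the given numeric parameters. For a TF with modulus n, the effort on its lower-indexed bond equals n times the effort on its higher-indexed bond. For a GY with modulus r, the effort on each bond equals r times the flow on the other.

b2 stroke at J1  (Se1: effort source, stroke at far end)
b3 stroke at J1  (C1 outputs effort q/C1)
b0 stroke at TF1  (J1: last free bond brings flow in)
b1 stroke at J2  (TF1: transformer flips bond 0)
b4 stroke at R1  (J2 effort already set via bond 1)

dq_C1/dt = 8*E_Se1/45 - 8*q_C1/45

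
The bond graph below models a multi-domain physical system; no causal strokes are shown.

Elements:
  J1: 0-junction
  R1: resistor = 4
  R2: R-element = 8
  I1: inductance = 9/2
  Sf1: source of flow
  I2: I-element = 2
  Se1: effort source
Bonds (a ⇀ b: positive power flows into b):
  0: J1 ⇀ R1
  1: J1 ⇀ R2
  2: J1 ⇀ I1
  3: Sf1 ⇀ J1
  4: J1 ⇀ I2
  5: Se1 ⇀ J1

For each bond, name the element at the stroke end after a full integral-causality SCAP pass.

bond 0 stroke→R1
bond 1 stroke→R2
bond 2 stroke→I1
bond 3 stroke→Sf1
bond 4 stroke→I2
bond 5 stroke→J1

b3 →Sf1  (Sf1: flow source, stroke at near end)
b5 →J1  (Se1 (Se) sets effort on bond)
b0 →R1  (0-jn J1 has e-setter on 5)
b1 →R2  (J1 effort already set via bond 5)
b2 →I1  (0-jn J1 has e-setter on 5)
b4 →I2  (common-e at J1 fixed by 5)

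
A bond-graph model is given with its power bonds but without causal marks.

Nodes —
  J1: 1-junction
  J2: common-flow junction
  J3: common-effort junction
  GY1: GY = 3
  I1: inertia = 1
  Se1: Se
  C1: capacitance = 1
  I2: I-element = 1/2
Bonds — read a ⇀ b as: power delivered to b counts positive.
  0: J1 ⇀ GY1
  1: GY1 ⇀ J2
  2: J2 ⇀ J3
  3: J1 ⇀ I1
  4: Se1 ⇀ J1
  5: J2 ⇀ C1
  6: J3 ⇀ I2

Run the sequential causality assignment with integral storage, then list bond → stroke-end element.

β4 →J1  (Se1 (Se) sets effort on bond)
β3 →I1  (prefer integral on I1)
β0 →J1  (J1 flow already set via bond 3)
β1 →J2  (through GY1, causality inverts; strokes same side of GY1)
β5 →J2  (C1: C, integral causality)
β2 →J3  (J2 needs exactly one f-in)
β6 →I2  (J3: bond 2 brought effort, rest push out)

b0 →J1
b1 →J2
b2 →J3
b3 →I1
b4 →J1
b5 →J2
b6 →I2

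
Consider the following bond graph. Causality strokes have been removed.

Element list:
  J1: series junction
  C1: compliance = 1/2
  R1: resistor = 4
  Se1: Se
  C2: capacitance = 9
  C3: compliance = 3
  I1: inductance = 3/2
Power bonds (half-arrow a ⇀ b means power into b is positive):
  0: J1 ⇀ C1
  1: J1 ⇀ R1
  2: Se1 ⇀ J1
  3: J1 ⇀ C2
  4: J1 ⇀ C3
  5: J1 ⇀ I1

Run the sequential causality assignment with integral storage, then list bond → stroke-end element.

b0 stroke→J1
b1 stroke→J1
b2 stroke→J1
b3 stroke→J1
b4 stroke→J1
b5 stroke→I1

#2 |J1  (source Se1 imposes e)
#0 |J1  (prefer integral on C1)
#3 |J1  (prefer integral on C2)
#4 |J1  (C3 integral (e out))
#5 |I1  (I1 integral (f out))
#1 |J1  (1-jn J1 has f-setter on 5)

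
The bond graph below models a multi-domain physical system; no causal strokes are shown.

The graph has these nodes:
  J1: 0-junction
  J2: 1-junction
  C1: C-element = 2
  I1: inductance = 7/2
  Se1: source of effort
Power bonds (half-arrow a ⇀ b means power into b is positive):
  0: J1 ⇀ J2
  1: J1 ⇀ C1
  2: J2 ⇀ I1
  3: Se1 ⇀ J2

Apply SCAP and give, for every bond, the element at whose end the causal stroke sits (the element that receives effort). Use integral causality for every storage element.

#3 stroke at J2  (Se1: effort source, stroke at far end)
#1 stroke at J1  (prefer integral on C1)
#0 stroke at J2  (common-e at J1 fixed by 1)
#2 stroke at I1  (J2: last free bond brings flow in)

#0 |J2
#1 |J1
#2 |I1
#3 |J2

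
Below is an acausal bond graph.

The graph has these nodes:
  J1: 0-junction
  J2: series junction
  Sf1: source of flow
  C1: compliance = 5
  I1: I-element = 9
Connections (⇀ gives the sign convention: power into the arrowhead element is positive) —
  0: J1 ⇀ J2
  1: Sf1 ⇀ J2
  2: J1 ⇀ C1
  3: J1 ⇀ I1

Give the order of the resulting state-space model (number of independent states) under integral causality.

β1 →Sf1  (Sf1: flow source, stroke at near end)
β0 →J2  (common-f at J2 fixed by 1)
β2 →J1  (C1 integral (e out))
β3 →I1  (0-jn J1 has e-setter on 2)

2  (C1, I1 all integral)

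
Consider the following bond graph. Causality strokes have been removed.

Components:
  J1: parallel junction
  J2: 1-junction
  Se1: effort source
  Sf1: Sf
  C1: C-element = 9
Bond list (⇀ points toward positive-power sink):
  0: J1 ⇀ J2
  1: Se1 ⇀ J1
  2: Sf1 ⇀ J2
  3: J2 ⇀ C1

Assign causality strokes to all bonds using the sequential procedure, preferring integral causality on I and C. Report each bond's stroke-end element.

#0 |J2
#1 |J1
#2 |Sf1
#3 |J2

#1 stroke at J1  (source Se1 imposes e)
#2 stroke at Sf1  (Sf1 fixes flow; stroke at Sf1)
#0 stroke at J2  (J1 effort already set via bond 1)
#3 stroke at J2  (1-jn J2 has f-setter on 2)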